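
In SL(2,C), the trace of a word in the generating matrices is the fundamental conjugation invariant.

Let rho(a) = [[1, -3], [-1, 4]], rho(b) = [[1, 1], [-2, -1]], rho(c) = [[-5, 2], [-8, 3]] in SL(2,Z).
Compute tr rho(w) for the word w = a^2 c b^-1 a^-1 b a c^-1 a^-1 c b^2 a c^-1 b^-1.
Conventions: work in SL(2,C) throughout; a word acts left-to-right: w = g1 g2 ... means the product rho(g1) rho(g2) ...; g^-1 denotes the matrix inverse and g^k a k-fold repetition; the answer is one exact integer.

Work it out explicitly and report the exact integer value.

rho(a) = [[1, -3], [-1, 4]]
... * rho(a) = [[1, -3], [-1, 4]]  ->  [[4, -15], [-5, 19]]
... * rho(c) = [[-5, 2], [-8, 3]]  ->  [[100, -37], [-127, 47]]
... * rho(b^-1) = [[-1, -1], [2, 1]]  ->  [[-174, -137], [221, 174]]
... * rho(a^-1) = [[4, 3], [1, 1]]  ->  [[-833, -659], [1058, 837]]
... * rho(b) = [[1, 1], [-2, -1]]  ->  [[485, -174], [-616, 221]]
... * rho(a) = [[1, -3], [-1, 4]]  ->  [[659, -2151], [-837, 2732]]
... * rho(c^-1) = [[3, -2], [8, -5]]  ->  [[-15231, 9437], [19345, -11986]]
... * rho(a^-1) = [[4, 3], [1, 1]]  ->  [[-51487, -36256], [65394, 46049]]
... * rho(c) = [[-5, 2], [-8, 3]]  ->  [[547483, -211742], [-695362, 268935]]
... * rho(b) = [[1, 1], [-2, -1]]  ->  [[970967, 759225], [-1233232, -964297]]
... * rho(b) = [[1, 1], [-2, -1]]  ->  [[-547483, 211742], [695362, -268935]]
... * rho(a) = [[1, -3], [-1, 4]]  ->  [[-759225, 2489417], [964297, -3161826]]
... * rho(c^-1) = [[3, -2], [8, -5]]  ->  [[17637661, -10928635], [-22401717, 13880536]]
... * rho(b^-1) = [[-1, -1], [2, 1]]  ->  [[-39494931, -28566296], [50162789, 36282253]]
tr = -39494931 + 36282253 = -3212678

-3212678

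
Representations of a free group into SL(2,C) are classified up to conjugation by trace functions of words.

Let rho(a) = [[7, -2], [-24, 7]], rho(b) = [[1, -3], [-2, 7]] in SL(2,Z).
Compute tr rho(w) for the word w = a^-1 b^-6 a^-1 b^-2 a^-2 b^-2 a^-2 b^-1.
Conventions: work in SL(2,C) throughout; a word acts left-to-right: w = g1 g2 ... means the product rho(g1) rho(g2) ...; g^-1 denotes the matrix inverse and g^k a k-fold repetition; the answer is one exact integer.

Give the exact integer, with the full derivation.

rho(a^-1) = [[7, 2], [24, 7]]
... * rho(b^-1) = [[7, 3], [2, 1]]  ->  [[53, 23], [182, 79]]
... * rho(b^-1) = [[7, 3], [2, 1]]  ->  [[417, 182], [1432, 625]]
... * rho(b^-1) = [[7, 3], [2, 1]]  ->  [[3283, 1433], [11274, 4921]]
... * rho(b^-1) = [[7, 3], [2, 1]]  ->  [[25847, 11282], [88760, 38743]]
... * rho(b^-1) = [[7, 3], [2, 1]]  ->  [[203493, 88823], [698806, 305023]]
... * rho(b^-1) = [[7, 3], [2, 1]]  ->  [[1602097, 699302], [5501688, 2401441]]
... * rho(a^-1) = [[7, 2], [24, 7]]  ->  [[27997927, 8099308], [96146400, 27813463]]
... * rho(b^-1) = [[7, 3], [2, 1]]  ->  [[212184105, 92093089], [728651726, 316252663]]
... * rho(b^-1) = [[7, 3], [2, 1]]  ->  [[1669474913, 728645404], [5733067408, 2502207841]]
... * rho(a^-1) = [[7, 2], [24, 7]]  ->  [[29173814087, 8439467654], [100184460040, 28981589703]]
... * rho(a^-1) = [[7, 2], [24, 7]]  ->  [[406763922305, 117423901752], [1396849373152, 403240048001]]
... * rho(b^-1) = [[7, 3], [2, 1]]  ->  [[3082195259639, 1337715668667], [10584425708066, 4593788167457]]
... * rho(b^-1) = [[7, 3], [2, 1]]  ->  [[24250798154807, 10584301447584], [83278556291376, 36347065291655]]
... * rho(a^-1) = [[7, 2], [24, 7]]  ->  [[423778821825665, 122591706442702], [1455279461039352, 420986569624337]]
... * rho(a^-1) = [[7, 2], [24, 7]]  ->  [[5908652707404503, 1705699588750244], [20290633898259552, 5857464909449063]]
... * rho(b^-1) = [[7, 3], [2, 1]]  ->  [[44771968129332009, 19431657710963753], [153749367106714990, 66729366604227719]]
tr = 44771968129332009 + 66729366604227719 = 111501334733559728

111501334733559728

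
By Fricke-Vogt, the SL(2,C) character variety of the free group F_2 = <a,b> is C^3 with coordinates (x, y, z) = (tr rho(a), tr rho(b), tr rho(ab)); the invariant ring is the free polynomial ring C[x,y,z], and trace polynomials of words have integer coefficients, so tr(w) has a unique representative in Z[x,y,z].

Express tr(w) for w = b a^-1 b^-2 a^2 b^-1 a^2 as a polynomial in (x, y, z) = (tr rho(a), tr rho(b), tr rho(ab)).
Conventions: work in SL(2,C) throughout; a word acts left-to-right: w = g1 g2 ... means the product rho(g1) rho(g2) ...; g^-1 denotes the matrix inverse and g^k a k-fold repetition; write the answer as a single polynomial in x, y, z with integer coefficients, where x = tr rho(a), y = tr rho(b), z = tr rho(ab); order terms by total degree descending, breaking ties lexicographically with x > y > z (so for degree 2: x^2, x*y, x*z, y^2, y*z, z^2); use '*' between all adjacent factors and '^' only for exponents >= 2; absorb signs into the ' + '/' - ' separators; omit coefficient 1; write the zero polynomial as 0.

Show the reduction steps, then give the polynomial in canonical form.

-x^4*y^3*z + x^5*y^2 + x^3*y^4 + 2*x^3*y^2*z^2 - x^4*y*z - x^2*y*z^3 - 4*x^3*y^2 - x*y^4 - x*y^2*z^2 + 2*x^2*y*z + 3*x*y^2 + x*z^2 + y*z - x

apply: trace(a^2) = trace(a) * trace(a) - trace(1) = x^2 - 2
trace(a^3) = trace(a) * trace(a^2) - trace(a) = x^3 - 3*x
use: trace(a^4) = trace(a) * trace(a^3) - trace(a^2) = x^4 - 4*x^2 + 2
trace(b a^2) = trace(a) * trace(b a) - trace(b) = x*z - y
apply: trace(a^2 b a) = trace(a) * trace(b a^2) - trace(b a) = x^2*z - x*y - z
trace(a^4 b) = trace(a) * trace(a^2 b a) - trace(a^2 b) = x^3*z - x^2*y - 2*x*z + y
trace(a^2 b^-1 a^2) = trace(a^4) * trace(b) - trace(a^4 b) = x^4*y - x^3*z - 3*x^2*y + 2*x*z + y
use: trace(b a b a) = trace(b a) * trace(b a) - trace(1) = z^2 - 2
apply: trace(b a b) = trace(b) * trace(a b) - trace(a) = y*z - x
trace(b a^2 b a) = trace(a) * trace(b a b a) - trace(b a b) = x*z^2 - y*z - x
trace(b^2) = trace(b) * trace(b) - trace(1) = y^2 - 2
trace(b a^2 b) = trace(a) * trace(b^2 a) - trace(b^2) = x*y*z - x^2 - y^2 + 2
trace(a^2 b a^2 b) = trace(a) * trace(b a^2 b a) - trace(b a^2 b) = x^2*z^2 - 2*x*y*z + y^2 - 2
apply: trace(a^2 b^-1 a^2 b) = trace(a^2 b a^2) * trace(b) - trace(a^2 b a^2 b) = x^3*y*z - x^2*y^2 - x^2*z^2 + 2
trace(b^-1 a^2 b^-1 a^2) = trace(a^2 b^-1 a^2) * trace(b) - trace(a^2 b^-1 a^2 b) = x^4*y^2 - 2*x^3*y*z - 2*x^2*y^2 + x^2*z^2 + 2*x*y*z + y^2 - 2
trace(a^2 b a^3) = trace(a) * trace(b a^4) - trace(b a^3) = x^4*z - x^3*y - 3*x^2*z + 2*x*y + z
trace(a^2 b a^3 b) = trace(a) * trace(a b a^2 b a) - trace(a b a^2 b) = x^3*z^2 - 2*x^2*y*z + x*y^2 - x*z^2 + y*z - x
use: trace(a^2 b^-1 a^2 b a) = trace(a^2 b a^3) * trace(b) - trace(a^2 b a^3 b) = x^4*y*z - x^3*y^2 - x^3*z^2 - x^2*y*z + x*y^2 + x*z^2 + x
use: trace(a^2 b a b a) = trace(a) * trace(b a b a^2) - trace(b a b a) = x^2*z^2 - x*y*z - x^2 - z^2 + 2
trace(a^2 b a b a^2) = trace(a) * trace(a^2 b a b a) - trace(a^2 b a b) = x^3*z^2 - x^2*y*z - x^3 - 2*x*z^2 + y*z + 3*x
use: trace(b a b a b a) = trace(b a b a) * trace(b a) - trace(a b) = z^3 - 3*z
trace(b a b a b) = trace(b) * trace(a b a b) - trace(a b a) = y*z^2 - x*z - y
trace(b a b a^2 b a) = trace(a) * trace(b a b a b a) - trace(b a b a b) = x*z^3 - y*z^2 - 2*x*z + y
trace(b a b a^2 b) = trace(b) * trace(a b a^2 b) - trace(a b a^2) = x*y*z^2 - x^2*z - y^2*z + z
trace(a^2 b a b a^2 b) = trace(a) * trace(b a b a^2 b a) - trace(b a b a^2 b) = x^2*z^3 - 2*x*y*z^2 - x^2*z + y^2*z + x*y - z
apply: trace(a^2 b^-1 a^2 b a b) = trace(a^2 b a b a^2) * trace(b) - trace(a^2 b a b a^2 b) = x^3*y*z^2 - x^2*y^2*z - x^2*z^3 - x^3*y + x^2*z + 2*x*y + z
trace(b^-1 a^2 b^-1 a^2 b a) = trace(a^2 b^-1 a^2 b a) * trace(b) - trace(a^2 b^-1 a^2 b a b) = x^4*y^2*z - x^3*y^3 - 2*x^3*y*z^2 + x^2*z^3 + x^3*y + x*y^3 + x*y*z^2 - x^2*z - x*y - z
trace(b^-2 a^2 b^-1 a^2 b a) = trace(b^-1 a^2 b^-1 a^2 b a) * trace(b) - trace(b^-1 a^2 b^-1 a^2 b a b) = x^4*y^3*z - x^3*y^4 - 2*x^3*y^2*z^2 - x^4*y*z + x^2*y*z^3 + 2*x^3*y^2 + x^3*z^2 + x*y^4 + x*y^2*z^2 - 2*x*y^2 - x*z^2 - y*z - x
apply: trace(b a^-1 b^-2 a^2 b^-1 a^2) = trace(b^-2 a^2 b^-1 a^2 b) * trace(a) - trace(b^-2 a^2 b^-1 a^2 b a) = -x^4*y^3*z + x^5*y^2 + x^3*y^4 + 2*x^3*y^2*z^2 - x^4*y*z - x^2*y*z^3 - 4*x^3*y^2 - x*y^4 - x*y^2*z^2 + 2*x^2*y*z + 3*x*y^2 + x*z^2 + y*z - x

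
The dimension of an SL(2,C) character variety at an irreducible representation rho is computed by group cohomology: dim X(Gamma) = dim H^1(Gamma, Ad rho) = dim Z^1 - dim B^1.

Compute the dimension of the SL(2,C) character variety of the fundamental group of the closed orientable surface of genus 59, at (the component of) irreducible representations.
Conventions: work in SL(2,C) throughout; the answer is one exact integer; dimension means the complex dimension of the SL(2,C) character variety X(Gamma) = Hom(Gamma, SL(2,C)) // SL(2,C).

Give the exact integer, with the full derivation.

pi_1 of the closed genus-59 surface has 118 generators bound by the single product-of-commutators relator.
Unconstrained cocycle data is one sl_2 vector per generator (354 dimensions), cut by the relator condition d_2(z) = 0.
At an irreducible rho, H^2 = coker(d_2) vanishes (Poincare duality: H^2 is dual to H^0 = invariants = 0), so d_2 is surjective onto sl_2 and dim Z^1 = 354 - 3 = 351.
Coboundaries contribute dim B^1 = 3 (injective at irreducible rho).
dim X = dim H^1 = 351 - 3 = 348.

348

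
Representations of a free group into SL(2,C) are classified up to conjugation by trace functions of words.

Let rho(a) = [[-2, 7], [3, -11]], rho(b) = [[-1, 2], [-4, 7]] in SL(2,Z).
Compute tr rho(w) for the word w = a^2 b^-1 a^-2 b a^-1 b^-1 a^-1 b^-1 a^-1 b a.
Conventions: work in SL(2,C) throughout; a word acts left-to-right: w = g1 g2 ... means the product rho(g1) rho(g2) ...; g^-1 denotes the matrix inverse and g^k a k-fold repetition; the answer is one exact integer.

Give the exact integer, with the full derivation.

rho(a) = [[-2, 7], [3, -11]]
... * rho(a) = [[-2, 7], [3, -11]]  ->  [[25, -91], [-39, 142]]
... * rho(b^-1) = [[7, -2], [4, -1]]  ->  [[-189, 41], [295, -64]]
... * rho(a^-1) = [[-11, -7], [-3, -2]]  ->  [[1956, 1241], [-3053, -1937]]
... * rho(a^-1) = [[-11, -7], [-3, -2]]  ->  [[-25239, -16174], [39394, 25245]]
... * rho(b) = [[-1, 2], [-4, 7]]  ->  [[89935, -163696], [-140374, 255503]]
... * rho(a^-1) = [[-11, -7], [-3, -2]]  ->  [[-498197, -302153], [777605, 471612]]
... * rho(b^-1) = [[7, -2], [4, -1]]  ->  [[-4695991, 1298547], [7329683, -2026822]]
... * rho(a^-1) = [[-11, -7], [-3, -2]]  ->  [[47760260, 30274843], [-74546047, -47254137]]
... * rho(b^-1) = [[7, -2], [4, -1]]  ->  [[455421192, -125795363], [-710838877, 196346231]]
... * rho(a^-1) = [[-11, -7], [-3, -2]]  ->  [[-4632247023, -2936357618], [7230188954, 4583179677]]
... * rho(b) = [[-1, 2], [-4, 7]]  ->  [[16377677495, -29818997372], [-25562907662, 46542635647]]
... * rho(a) = [[-2, 7], [3, -11]]  ->  [[-122212347106, 442652713557], [190753722265, -690909345751]]
tr = -122212347106 + -690909345751 = -813121692857

-813121692857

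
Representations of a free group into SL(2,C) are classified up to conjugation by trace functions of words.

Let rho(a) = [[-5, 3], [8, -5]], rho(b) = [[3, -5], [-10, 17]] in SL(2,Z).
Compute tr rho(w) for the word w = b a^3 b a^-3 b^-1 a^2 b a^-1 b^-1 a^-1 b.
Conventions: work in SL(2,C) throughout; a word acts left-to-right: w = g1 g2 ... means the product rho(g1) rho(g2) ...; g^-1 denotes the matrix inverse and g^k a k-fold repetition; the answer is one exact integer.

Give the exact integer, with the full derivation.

rho(b) = [[3, -5], [-10, 17]]
... * rho(a) = [[-5, 3], [8, -5]]  ->  [[-55, 34], [186, -115]]
... * rho(a) = [[-5, 3], [8, -5]]  ->  [[547, -335], [-1850, 1133]]
... * rho(a) = [[-5, 3], [8, -5]]  ->  [[-5415, 3316], [18314, -11215]]
... * rho(b) = [[3, -5], [-10, 17]]  ->  [[-49405, 83447], [167092, -282225]]
... * rho(a^-1) = [[-5, -3], [-8, -5]]  ->  [[-420551, -269020], [1422340, 909849]]
... * rho(a^-1) = [[-5, -3], [-8, -5]]  ->  [[4254915, 2606753], [-14390492, -8816265]]
... * rho(a^-1) = [[-5, -3], [-8, -5]]  ->  [[-42128599, -25798510], [142482580, 87252801]]
... * rho(b^-1) = [[17, 5], [10, 3]]  ->  [[-974171283, -288038525], [3294731870, 974171303]]
... * rho(a) = [[-5, 3], [8, -5]]  ->  [[2566548215, -1482321224], [-8680288926, 5013339095]]
... * rho(a) = [[-5, 3], [8, -5]]  ->  [[-24691310867, 15111250765], [83508157390, -51107562253]]
... * rho(b) = [[3, -5], [-10, 17]]  ->  [[-225186440251, 380347817340], [761600094700, -1286369345251]]
... * rho(a^-1) = [[-5, -3], [-8, -5]]  ->  [[-1916850337465, -1226179765947], [6482954288508, 4147046442155]]
... * rho(b^-1) = [[17, 5], [10, 3]]  ->  [[-44848253396375, -13262790985166], [151680687326186, 44855910769005]]
... * rho(a^-1) = [[-5, -3], [-8, -5]]  ->  [[330343594863203, 200858715114955], [-1117250722782970, -679321615823583]]
... * rho(b) = [[3, -5], [-10, 17]]  ->  [[-1017556366559941, 1762880182638220], [3441463989886920, -5962213855086061]]
tr = -1017556366559941 + -5962213855086061 = -6979770221646002

-6979770221646002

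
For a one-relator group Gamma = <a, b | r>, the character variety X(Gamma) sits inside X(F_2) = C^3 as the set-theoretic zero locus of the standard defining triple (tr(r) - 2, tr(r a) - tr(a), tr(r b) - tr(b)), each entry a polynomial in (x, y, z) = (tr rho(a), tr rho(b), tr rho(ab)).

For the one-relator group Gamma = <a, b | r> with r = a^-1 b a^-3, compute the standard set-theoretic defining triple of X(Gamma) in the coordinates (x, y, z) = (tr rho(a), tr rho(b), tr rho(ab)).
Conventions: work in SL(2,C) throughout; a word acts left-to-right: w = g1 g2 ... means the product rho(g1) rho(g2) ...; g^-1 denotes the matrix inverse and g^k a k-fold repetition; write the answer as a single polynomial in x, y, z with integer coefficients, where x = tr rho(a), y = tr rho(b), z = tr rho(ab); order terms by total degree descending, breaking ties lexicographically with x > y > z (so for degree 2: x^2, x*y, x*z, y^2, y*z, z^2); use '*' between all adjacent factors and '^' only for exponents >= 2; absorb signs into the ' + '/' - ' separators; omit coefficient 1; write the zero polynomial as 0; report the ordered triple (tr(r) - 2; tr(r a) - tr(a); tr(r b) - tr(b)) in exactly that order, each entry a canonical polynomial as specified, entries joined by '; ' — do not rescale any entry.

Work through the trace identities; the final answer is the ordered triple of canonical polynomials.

x^4*y - x^3*z - 3*x^2*y + 2*x*z + y - 2; x^3*y - x^2*z - 2*x*y - x + z; x^4*y^2 - 2*x^3*y*z - 2*x^2*y^2 + x^2*z^2 + 3*x*y*z - x^2 - z^2 - y + 2

tr(b a^-1) = tr(b)*tr(a) - tr(b a)   [inverse elimination on a] = x*y - z
tr(a^-1 b a^-1) = tr(b a^-1)*tr(a) - tr(b)   [inverse elimination on a] = x^2*y - x*z - y
apply: tr(a^-1 b a^-2) = tr(a^-1 b a^-1)*tr(a) - tr(a^-1 b)   [inverse elimination on a] = x^3*y - x^2*z - 2*x*y + z
tr(a^-1 b a^-3) = tr(a^-1 b a^-2)*tr(a) - tr(a^-1 b a^-1)   [inverse elimination on a] = x^4*y - x^3*z - 3*x^2*y + 2*x*z + y
use: tr(b^2) = tr(b)*tr(b) - tr(1)  (reduce the b square) = y^2 - 2
apply: tr(b^2 a) = tr(b)*tr(a b) - tr(a)  (reduce the b square) = y*z - x
apply: tr(b^2 a^-1) = tr(b^2)*tr(a) - tr(b^2 a)  (eliminate a^-1) = x*y^2 - y*z - x
tr(a^-1 b^2 a^-1) = tr(b^2 a^-1)*tr(a) - tr(b^2)  (eliminate a^-1) = x^2*y^2 - x*y*z - x^2 - y^2 + 2
use: tr(b a^-3 b) = tr(a^-1 b^2 a^-1)*tr(a) - tr(a^-1 b^2)  (eliminate a^-1) = x^3*y^2 - x^2*y*z - x^3 - 2*x*y^2 + y*z + 3*x
use: tr(b a b a) = tr(a b)*tr(a b) - tr(1)  (split on a) = z^2 - 2
use: tr(a^-1 b a b) = tr(b a b)*tr(a) - tr(b a b a)  (eliminate a^-1) = x*y*z - x^2 - z^2 + 2
apply: tr(a^-1 b a b a^-1) = tr(a^-1 b a b)*tr(a) - tr(a^-1 b a b a)  (eliminate a^-1) = x^2*y*z - x^3 - x*z^2 - y*z + 3*x
use: tr(b a^-3 b a) = tr(a^-1 b a b a^-1)*tr(a) - tr(a^-1 b a b)  (eliminate a^-1) = x^3*y*z - x^4 - x^2*z^2 - 2*x*y*z + 4*x^2 + z^2 - 2
tr(a^-1 b a^-3 b) = tr(b a^-3 b)*tr(a) - tr(b a^-3 b a)  (eliminate a^-1) = x^4*y^2 - 2*x^3*y*z - 2*x^2*y^2 + x^2*z^2 + 3*x*y*z - x^2 - z^2 + 2
assemble the triple (tr(r) - 2; tr(r a) - x; tr(r b) - y)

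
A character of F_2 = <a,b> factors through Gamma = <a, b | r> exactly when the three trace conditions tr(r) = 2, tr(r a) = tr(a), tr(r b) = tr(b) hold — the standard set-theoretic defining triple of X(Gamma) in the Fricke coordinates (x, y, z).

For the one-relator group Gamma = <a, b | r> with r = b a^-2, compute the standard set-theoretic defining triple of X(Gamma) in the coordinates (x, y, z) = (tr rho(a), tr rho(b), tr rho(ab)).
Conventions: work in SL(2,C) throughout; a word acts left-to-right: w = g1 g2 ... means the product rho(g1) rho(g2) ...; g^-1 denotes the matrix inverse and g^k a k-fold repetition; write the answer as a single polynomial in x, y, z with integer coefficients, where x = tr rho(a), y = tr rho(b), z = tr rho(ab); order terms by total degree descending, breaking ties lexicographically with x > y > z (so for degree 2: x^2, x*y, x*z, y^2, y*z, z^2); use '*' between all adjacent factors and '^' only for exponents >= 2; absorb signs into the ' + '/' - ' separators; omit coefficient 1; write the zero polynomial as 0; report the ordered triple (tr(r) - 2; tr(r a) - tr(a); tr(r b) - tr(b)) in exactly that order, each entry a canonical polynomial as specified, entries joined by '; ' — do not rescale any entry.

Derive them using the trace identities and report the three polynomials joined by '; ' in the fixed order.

trace(a^-1 b) = trace(b) * trace(a) - trace(b a)   [inverse elimination on a] = x*y - z
so trace(b a^-2) = trace(a^-1 b) * trace(a) - trace(a^-1 b a)   [inverse elimination on a] = x^2*y - x*z - y
trace(b^2) = trace(b) * trace(b) - trace(1)   [square of b] = y^2 - 2
trace(b^2 a) = trace(b) * trace(a b) - trace(a)   [square of b] = y*z - x
so trace(b^2 a^-1) = trace(b^2) * trace(a) - trace(b^2 a)   [inverse elimination on a] = x*y^2 - y*z - x
reduce: trace(b a^-2 b) = trace(b^2 a^-1) * trace(a) - trace(b^2)   [inverse elimination on a] = x^2*y^2 - x*y*z - x^2 - y^2 + 2
assemble the triple (trace(r) - 2; trace(r a) - x; trace(r b) - y)

x^2*y - x*z - y - 2; x*y - x - z; x^2*y^2 - x*y*z - x^2 - y^2 - y + 2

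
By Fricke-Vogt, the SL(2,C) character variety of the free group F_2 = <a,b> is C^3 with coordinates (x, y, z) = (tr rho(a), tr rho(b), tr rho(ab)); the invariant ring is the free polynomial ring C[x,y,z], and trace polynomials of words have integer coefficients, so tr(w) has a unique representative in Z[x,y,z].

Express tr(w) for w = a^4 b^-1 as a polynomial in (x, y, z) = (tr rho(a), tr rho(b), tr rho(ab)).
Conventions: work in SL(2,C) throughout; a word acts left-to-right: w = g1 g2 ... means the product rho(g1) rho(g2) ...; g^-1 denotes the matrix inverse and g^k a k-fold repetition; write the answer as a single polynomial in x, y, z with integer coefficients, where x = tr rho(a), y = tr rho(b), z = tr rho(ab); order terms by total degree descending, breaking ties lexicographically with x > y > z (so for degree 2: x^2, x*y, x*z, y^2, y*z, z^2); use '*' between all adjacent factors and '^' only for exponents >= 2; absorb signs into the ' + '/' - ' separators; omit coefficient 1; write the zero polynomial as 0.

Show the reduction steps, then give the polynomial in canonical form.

and trace(a^2) = trace(a) * trace(a) - trace(1)   [square of a] = x^2 - 2
next, trace(a^3) = trace(a) * trace(a^2) - trace(a)   [square of a] = x^3 - 3*x
trace(a^4) = trace(a) * trace(a^3) - trace(a^2)   [square of a] = x^4 - 4*x^2 + 2
trace(a b a) = trace(a) * trace(b a) - trace(b)   [square of a] = x*z - y
trace(a^2 b a) = trace(a) * trace(a b a) - trace(a b)   [square of a] = x^2*z - x*y - z
trace(a^4 b) = trace(a) * trace(a^2 b a) - trace(a^2 b)   [square of a] = x^3*z - x^2*y - 2*x*z + y
trace(a^4 b^-1) = trace(a^4) * trace(b) - trace(a^4 b)   [inverse elimination on b] = x^4*y - x^3*z - 3*x^2*y + 2*x*z + y

x^4*y - x^3*z - 3*x^2*y + 2*x*z + y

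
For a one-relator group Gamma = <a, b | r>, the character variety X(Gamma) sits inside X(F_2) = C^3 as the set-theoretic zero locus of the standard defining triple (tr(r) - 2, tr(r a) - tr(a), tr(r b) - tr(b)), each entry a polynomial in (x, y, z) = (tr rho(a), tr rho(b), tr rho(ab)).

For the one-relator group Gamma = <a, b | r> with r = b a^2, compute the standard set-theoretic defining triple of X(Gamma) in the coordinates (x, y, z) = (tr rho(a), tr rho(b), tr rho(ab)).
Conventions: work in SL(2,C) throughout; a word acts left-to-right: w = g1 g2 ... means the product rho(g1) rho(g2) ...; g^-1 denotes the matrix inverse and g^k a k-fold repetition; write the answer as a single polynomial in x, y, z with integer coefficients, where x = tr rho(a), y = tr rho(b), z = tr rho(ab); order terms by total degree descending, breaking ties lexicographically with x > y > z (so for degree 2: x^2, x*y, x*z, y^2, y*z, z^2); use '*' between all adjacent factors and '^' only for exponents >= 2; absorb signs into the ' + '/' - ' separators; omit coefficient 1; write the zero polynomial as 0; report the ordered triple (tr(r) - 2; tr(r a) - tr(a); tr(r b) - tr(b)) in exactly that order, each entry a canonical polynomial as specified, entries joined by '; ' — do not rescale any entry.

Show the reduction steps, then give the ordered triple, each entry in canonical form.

so tr(b a^2) = tr(a) tr(b a) - tr(b) = x*z - y
so tr(b a^3) = tr(a) tr(a b a) - tr(a b) = x^2*z - x*y - z
tr(a^2) = tr(a) tr(a) - tr(1)   [square of a] = x^2 - 2
so tr(b a^2 b) = tr(b) tr(a^2 b) - tr(a^2)   [square of b] = x*y*z - x^2 - y^2 + 2
assemble the triple (tr(r) - 2; tr(r a) - x; tr(r b) - y)

x*z - y - 2; x^2*z - x*y - x - z; x*y*z - x^2 - y^2 - y + 2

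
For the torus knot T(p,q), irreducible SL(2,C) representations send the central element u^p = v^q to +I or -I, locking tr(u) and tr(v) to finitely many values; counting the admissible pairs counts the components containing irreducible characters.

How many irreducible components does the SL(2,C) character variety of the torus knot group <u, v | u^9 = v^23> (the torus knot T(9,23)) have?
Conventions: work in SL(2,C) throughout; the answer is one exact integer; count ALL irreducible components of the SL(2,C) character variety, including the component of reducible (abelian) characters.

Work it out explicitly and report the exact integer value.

89

For T(9,23): irreducibility forces the central element u^9 = v^23 to one of +I, -I.
So on each irreducible component the traces are pinned: tr(u) = 2*cos(pi*alpha/9) with 1 <= alpha <= 8, tr(v) = 2*cos(pi*beta/23) with 1 <= beta <= 22.
u^9 = (-1)^alpha I and v^23 = (-1)^beta I must agree, so alpha and beta have equal parity.
Counting: 4 odd alphas x 11 odd betas + 4 even alphas x 11 even betas = 44 + 44 = 88.
Total: 88 irreducible-character components + 1 reducible (abelian) component = 89.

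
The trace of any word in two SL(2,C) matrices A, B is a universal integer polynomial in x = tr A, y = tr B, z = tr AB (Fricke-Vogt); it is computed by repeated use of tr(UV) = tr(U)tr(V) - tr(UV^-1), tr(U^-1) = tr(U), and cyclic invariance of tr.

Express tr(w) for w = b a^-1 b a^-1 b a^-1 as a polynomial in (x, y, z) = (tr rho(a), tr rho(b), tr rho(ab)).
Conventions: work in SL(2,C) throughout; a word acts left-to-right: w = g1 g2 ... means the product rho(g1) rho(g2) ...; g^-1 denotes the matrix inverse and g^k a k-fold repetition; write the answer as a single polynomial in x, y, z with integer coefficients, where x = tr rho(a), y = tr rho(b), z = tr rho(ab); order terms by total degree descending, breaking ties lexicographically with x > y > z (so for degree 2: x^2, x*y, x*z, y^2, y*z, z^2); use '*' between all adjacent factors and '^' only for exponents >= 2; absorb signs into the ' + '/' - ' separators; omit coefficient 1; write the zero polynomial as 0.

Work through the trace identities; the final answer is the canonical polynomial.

x^3*y^3 - 3*x^2*y^2*z + 3*x*y*z^2 - z^3 - 3*x*y + 3*z

and tr(b^2) = tr(b)*tr(b) - tr(1) = y^2 - 2
next, tr(b^3) = tr(b)*tr(b^2) - tr(b) = y^3 - 3*y
tr(b a b) = tr(b)*tr(a b) - tr(a) = y*z - x
tr(b^3 a) = tr(b)*tr(b a b) - tr(b a) = y^2*z - x*y - z
next, tr(b a^-1 b^2) = tr(b^3)*tr(a) - tr(b^3 a) = x*y^3 - y^2*z - 2*x*y + z
and tr(a b a b) = tr(a b)*tr(a b) - tr(1) = z^2 - 2
and tr(a b a) = tr(a)*tr(b a) - tr(b) = x*z - y
and tr(b^2 a b a) = tr(b)*tr(a b a b) - tr(a b a) = y*z^2 - x*z - y
next, tr(b a^-1 b^2 a) = tr(b^2 a b)*tr(a) - tr(b^2 a b a) = x*y^2*z - x^2*y - y*z^2 + y
tr(b a^-1 b a^-1 b) = tr(b a^-1 b^2)*tr(a) - tr(b a^-1 b^2 a) = x^2*y^3 - 2*x*y^2*z - x^2*y + y*z^2 + x*z - y
and tr(b a^-1 b a b) = tr(b a b^2)*tr(a) - tr(b a b^2 a) = x*y^2*z - x^2*y - y*z^2 + y
and tr(b a b a b a) = tr(b a)*tr(b a b a) - tr(b^-1 a^-1) = z^3 - 3*z
tr(b a^-1 b a b a) = tr(b a b a b)*tr(a) - tr(b a b a b a) = x*y*z^2 - x^2*z - z^3 - x*y + 3*z
tr(b a^-1 b a^-1 b a) = tr(b a^-1 b a b)*tr(a) - tr(b a^-1 b a b a) = x^2*y^2*z - x^3*y - 2*x*y*z^2 + x^2*z + z^3 + 2*x*y - 3*z
next, tr(b a^-1 b a^-1 b a^-1) = tr(b a^-1 b a^-1 b)*tr(a) - tr(b a^-1 b a^-1 b a) = x^3*y^3 - 3*x^2*y^2*z + 3*x*y*z^2 - z^3 - 3*x*y + 3*z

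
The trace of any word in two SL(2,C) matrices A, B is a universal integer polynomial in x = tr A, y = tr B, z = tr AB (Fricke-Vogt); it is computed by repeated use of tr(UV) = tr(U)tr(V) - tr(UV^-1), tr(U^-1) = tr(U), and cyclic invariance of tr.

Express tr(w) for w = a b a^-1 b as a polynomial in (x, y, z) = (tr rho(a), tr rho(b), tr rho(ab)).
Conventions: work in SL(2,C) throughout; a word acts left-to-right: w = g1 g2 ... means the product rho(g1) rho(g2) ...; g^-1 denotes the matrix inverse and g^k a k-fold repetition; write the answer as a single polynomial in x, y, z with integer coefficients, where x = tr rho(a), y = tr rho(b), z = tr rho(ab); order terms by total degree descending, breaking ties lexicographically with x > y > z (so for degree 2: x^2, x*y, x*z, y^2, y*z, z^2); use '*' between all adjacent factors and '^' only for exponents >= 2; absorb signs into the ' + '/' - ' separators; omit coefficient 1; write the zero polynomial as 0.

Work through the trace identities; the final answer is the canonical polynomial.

x*y*z - x^2 - z^2 + 2

apply: tr(b a b) = tr(b) * tr(a b) - tr(a)  (reduce the b square) = y*z - x
use: tr(b a b a) = tr(a b) * tr(a b) - tr(1)  (split on a) = z^2 - 2
tr(a b a^-1 b) = tr(b a b) * tr(a) - tr(b a b a)  (eliminate a^-1) = x*y*z - x^2 - z^2 + 2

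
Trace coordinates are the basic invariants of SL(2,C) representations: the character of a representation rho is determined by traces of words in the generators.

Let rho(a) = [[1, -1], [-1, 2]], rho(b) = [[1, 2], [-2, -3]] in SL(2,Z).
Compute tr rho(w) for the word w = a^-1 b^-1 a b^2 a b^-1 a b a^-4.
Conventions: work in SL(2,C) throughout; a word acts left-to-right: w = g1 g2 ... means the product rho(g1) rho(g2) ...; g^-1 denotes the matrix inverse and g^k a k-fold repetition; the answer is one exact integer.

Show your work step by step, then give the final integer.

-725

rho(a^-1) = [[2, 1], [1, 1]]
... * rho(b^-1) = [[-3, -2], [2, 1]]  ->  [[-4, -3], [-1, -1]]
... * rho(a) = [[1, -1], [-1, 2]]  ->  [[-1, -2], [0, -1]]
... * rho(b) = [[1, 2], [-2, -3]]  ->  [[3, 4], [2, 3]]
... * rho(b) = [[1, 2], [-2, -3]]  ->  [[-5, -6], [-4, -5]]
... * rho(a) = [[1, -1], [-1, 2]]  ->  [[1, -7], [1, -6]]
... * rho(b^-1) = [[-3, -2], [2, 1]]  ->  [[-17, -9], [-15, -8]]
... * rho(a) = [[1, -1], [-1, 2]]  ->  [[-8, -1], [-7, -1]]
... * rho(b) = [[1, 2], [-2, -3]]  ->  [[-6, -13], [-5, -11]]
... * rho(a^-1) = [[2, 1], [1, 1]]  ->  [[-25, -19], [-21, -16]]
... * rho(a^-1) = [[2, 1], [1, 1]]  ->  [[-69, -44], [-58, -37]]
... * rho(a^-1) = [[2, 1], [1, 1]]  ->  [[-182, -113], [-153, -95]]
... * rho(a^-1) = [[2, 1], [1, 1]]  ->  [[-477, -295], [-401, -248]]
tr = -477 + -248 = -725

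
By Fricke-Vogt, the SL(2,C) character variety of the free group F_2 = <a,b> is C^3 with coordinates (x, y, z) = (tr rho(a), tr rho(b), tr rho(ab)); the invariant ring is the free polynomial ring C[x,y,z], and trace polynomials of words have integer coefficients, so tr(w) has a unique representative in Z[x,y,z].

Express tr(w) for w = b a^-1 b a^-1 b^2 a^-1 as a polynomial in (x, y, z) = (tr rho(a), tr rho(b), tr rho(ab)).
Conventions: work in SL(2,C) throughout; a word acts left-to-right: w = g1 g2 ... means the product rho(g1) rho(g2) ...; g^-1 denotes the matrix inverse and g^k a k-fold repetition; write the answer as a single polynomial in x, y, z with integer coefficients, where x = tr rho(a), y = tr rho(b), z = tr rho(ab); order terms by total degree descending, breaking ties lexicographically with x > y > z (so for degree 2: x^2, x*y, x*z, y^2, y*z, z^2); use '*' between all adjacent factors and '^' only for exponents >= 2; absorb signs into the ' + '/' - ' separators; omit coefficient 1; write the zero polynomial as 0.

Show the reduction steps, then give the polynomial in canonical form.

so trace(b^2) = trace(b) * trace(b) - trace(1) = y^2 - 2
reduce: trace(b^3) = trace(b) * trace(b^2) - trace(b) = y^3 - 3*y
trace(b^4) = trace(b) * trace(b^3) - trace(b^2) = y^4 - 4*y^2 + 2
reduce: trace(b a b) = trace(b) * trace(a b) - trace(a) = y*z - x
trace(b a b^2) = trace(b) * trace(b a b) - trace(b a) = y^2*z - x*y - z
trace(b^4 a) = trace(b) * trace(b a b^2) - trace(b a b) = y^3*z - x*y^2 - 2*y*z + x
reduce: trace(b a^-1 b^3) = trace(b^4) * trace(a) - trace(b^4 a) = x*y^4 - y^3*z - 3*x*y^2 + 2*y*z + x
reduce: trace(a b a b) = trace(b a) * trace(b a) - trace(1) = z^2 - 2
reduce: trace(a b a) = trace(a) * trace(b a) - trace(b) = x*z - y
reduce: trace(a b a b^2) = trace(b) * trace(a b a b) - trace(a b a) = y*z^2 - x*z - y
so trace(b^3 a b a) = trace(b) * trace(a b a b^2) - trace(a b a b) = y^2*z^2 - x*y*z - y^2 - z^2 + 2
trace(b a^-1 b^3 a) = trace(b^3 a b) * trace(a) - trace(b^3 a b a) = x*y^3*z - x^2*y^2 - y^2*z^2 - x*y*z + x^2 + y^2 + z^2 - 2
so trace(b^2 a^-1 b a^-1 b) = trace(b a^-1 b^3) * trace(a) - trace(b a^-1 b^3 a) = x^2*y^4 - 2*x*y^3*z - 2*x^2*y^2 + y^2*z^2 + 3*x*y*z - y^2 - z^2 + 2
trace(b a^-1 b a b^2) = trace(b a b^3) * trace(a) - trace(b a b^3 a) = x*y^3*z - x^2*y^2 - y^2*z^2 - x*y*z + x^2 + y^2 + z^2 - 2
reduce: trace(a b^2 a) = trace(a) * trace(b^2 a) - trace(b^2) = x*y*z - x^2 - y^2 + 2
trace(b a b^2 a b) = trace(b) * trace(a b^2 a b) - trace(a b^2 a) = y^2*z^2 - 2*x*y*z + x^2 - 2
so trace(a b a b a b) = trace(a b) * trace(a b a b) - trace(a^-1 b^-1) = z^3 - 3*z
reduce: trace(a b a b a) = trace(a) * trace(b a b a) - trace(b a b) = x*z^2 - y*z - x
reduce: trace(b a b^2 a b a) = trace(b) * trace(a b a b a b) - trace(a b a b a) = y*z^3 - x*z^2 - 2*y*z + x
so trace(b a^-1 b a b^2 a) = trace(b a b^2 a b) * trace(a) - trace(b a b^2 a b a) = x*y^2*z^2 - 2*x^2*y*z - y*z^3 + x^3 + x*z^2 + 2*y*z - 3*x
so trace(b^2 a^-1 b a^-1 b a) = trace(b a^-1 b a b^2) * trace(a) - trace(b a^-1 b a b^2 a) = x^2*y^3*z - x^3*y^2 - 2*x*y^2*z^2 + x^2*y*z + y*z^3 + x*y^2 - 2*y*z + x
so trace(b a^-1 b a^-1 b^2 a^-1) = trace(b^2 a^-1 b a^-1 b) * trace(a) - trace(b^2 a^-1 b a^-1 b a) = x^3*y^4 - 3*x^2*y^3*z - x^3*y^2 + 3*x*y^2*z^2 + 2*x^2*y*z - y*z^3 - 2*x*y^2 - x*z^2 + 2*y*z + x

x^3*y^4 - 3*x^2*y^3*z - x^3*y^2 + 3*x*y^2*z^2 + 2*x^2*y*z - y*z^3 - 2*x*y^2 - x*z^2 + 2*y*z + x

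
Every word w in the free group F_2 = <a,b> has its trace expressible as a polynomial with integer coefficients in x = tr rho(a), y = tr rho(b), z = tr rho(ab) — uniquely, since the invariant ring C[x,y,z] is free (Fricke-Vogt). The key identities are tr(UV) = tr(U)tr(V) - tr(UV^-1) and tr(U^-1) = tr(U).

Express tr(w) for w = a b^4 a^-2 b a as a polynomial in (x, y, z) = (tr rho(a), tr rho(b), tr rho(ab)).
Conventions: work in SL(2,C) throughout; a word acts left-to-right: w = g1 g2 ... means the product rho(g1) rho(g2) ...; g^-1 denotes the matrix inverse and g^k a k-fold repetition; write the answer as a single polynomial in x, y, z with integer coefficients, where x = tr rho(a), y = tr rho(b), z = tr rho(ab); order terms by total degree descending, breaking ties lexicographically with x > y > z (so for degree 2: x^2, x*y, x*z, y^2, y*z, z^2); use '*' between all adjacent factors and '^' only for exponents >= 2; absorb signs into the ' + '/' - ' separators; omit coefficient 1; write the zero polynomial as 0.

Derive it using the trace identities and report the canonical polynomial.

tr(b a b) = tr(b) * tr(a b) - tr(a)   [square of b] = y*z - x
tr(b^3 a) = tr(b) * tr(b a b) - tr(b a)   [square of b] = y^2*z - x*y - z
apply: tr(b^2) = tr(b) * tr(b) - tr(1)   [square of b] = y^2 - 2
tr(b^3) = tr(b) * tr(b^2) - tr(b)   [square of b] = y^3 - 3*y
tr(a^2 b^3) = tr(a) * tr(b^3 a) - tr(b^3)   [square of a] = x*y^2*z - x^2*y - y^3 - x*z + 3*y
apply: tr(a^2 b^2) = tr(a) * tr(b^2 a) - tr(b^2)   [square of a] = x*y*z - x^2 - y^2 + 2
tr(b^3 a^2 b) = tr(b) * tr(a^2 b^3) - tr(a^2 b^2)   [square of b] = x*y^3*z - x^2*y^2 - y^4 - 2*x*y*z + x^2 + 4*y^2 - 2
apply: tr(b a^2 b^4) = tr(b) * tr(b^3 a^2 b) - tr(b^3 a^2)   [square of b] = x*y^4*z - x^2*y^3 - y^5 - 3*x*y^2*z + 2*x^2*y + 5*y^3 + x*z - 5*y
tr(a b a b) = tr(b a) * tr(b a) - tr(1)   [split at a repeated b] = z^2 - 2
apply: tr(a b a) = tr(a) * tr(b a) - tr(b)   [square of a] = x*z - y
tr(b^2 a b a) = tr(b) * tr(a b a b) - tr(a b a)   [square of b] = y*z^2 - x*z - y
apply: tr(b a b a^2 b) = tr(a) * tr(b^2 a b a) - tr(b^2 a b)   [square of a] = x*y*z^2 - x^2*z - y^2*z + z
use: tr(b a b a^2) = tr(a) * tr(b a b a) - tr(b a b)   [square of a] = x*z^2 - y*z - x
tr(b^2 a b a^2 b) = tr(b) * tr(b a b a^2 b) - tr(b a b a^2)   [square of b] = x*y^2*z^2 - x^2*y*z - y^3*z - x*z^2 + 2*y*z + x
use: tr(b a^2 b^4 a) = tr(b) * tr(b^2 a b a^2 b) - tr(b^2 a b a^2)   [square of b] = x*y^3*z^2 - x^2*y^2*z - y^4*z - 2*x*y*z^2 + x^2*z + 3*y^2*z + x*y - z
tr(b a^2 b^4 a^-1) = tr(b a^2 b^4) * tr(a) - tr(b a^2 b^4 a)   [inverse elimination on a] = x^2*y^4*z - x^3*y^3 - x*y^5 - x*y^3*z^2 - 2*x^2*y^2*z + y^4*z + 2*x^3*y + 5*x*y^3 + 2*x*y*z^2 - 3*y^2*z - 6*x*y + z
tr(a b^4 a^-2 b a) = tr(b a^2 b^4 a^-1) * tr(a) - tr(b a^2 b^4)   [inverse elimination on a] = x^3*y^4*z - x^4*y^3 - x^2*y^5 - x^2*y^3*z^2 - 2*x^3*y^2*z + 2*x^4*y + 6*x^2*y^3 + 2*x^2*y*z^2 + y^5 - 8*x^2*y - 5*y^3 + 5*y

x^3*y^4*z - x^4*y^3 - x^2*y^5 - x^2*y^3*z^2 - 2*x^3*y^2*z + 2*x^4*y + 6*x^2*y^3 + 2*x^2*y*z^2 + y^5 - 8*x^2*y - 5*y^3 + 5*y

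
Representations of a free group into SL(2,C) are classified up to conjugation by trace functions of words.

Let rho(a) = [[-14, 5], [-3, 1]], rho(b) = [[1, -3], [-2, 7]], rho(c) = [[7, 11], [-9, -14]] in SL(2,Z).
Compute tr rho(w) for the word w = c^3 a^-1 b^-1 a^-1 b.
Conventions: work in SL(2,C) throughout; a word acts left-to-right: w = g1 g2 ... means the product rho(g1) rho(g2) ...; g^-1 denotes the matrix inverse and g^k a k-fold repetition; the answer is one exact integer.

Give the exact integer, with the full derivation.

rho(c) = [[7, 11], [-9, -14]]
... * rho(c) = [[7, 11], [-9, -14]]  ->  [[-50, -77], [63, 97]]
... * rho(c) = [[7, 11], [-9, -14]]  ->  [[343, 528], [-432, -665]]
... * rho(a^-1) = [[1, -5], [3, -14]]  ->  [[1927, -9107], [-2427, 11470]]
... * rho(b^-1) = [[7, 3], [2, 1]]  ->  [[-4725, -3326], [5951, 4189]]
... * rho(a^-1) = [[1, -5], [3, -14]]  ->  [[-14703, 70189], [18518, -88401]]
... * rho(b) = [[1, -3], [-2, 7]]  ->  [[-155081, 535432], [195320, -674361]]
tr = -155081 + -674361 = -829442

-829442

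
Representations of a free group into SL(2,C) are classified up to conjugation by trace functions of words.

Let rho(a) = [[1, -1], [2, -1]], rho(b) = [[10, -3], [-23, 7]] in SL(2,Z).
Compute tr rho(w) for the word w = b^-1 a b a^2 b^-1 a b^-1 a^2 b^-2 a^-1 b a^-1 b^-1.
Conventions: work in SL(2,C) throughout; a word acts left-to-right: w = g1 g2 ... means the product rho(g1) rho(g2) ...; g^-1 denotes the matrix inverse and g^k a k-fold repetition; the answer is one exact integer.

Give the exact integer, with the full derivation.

56701042

rho(b^-1) = [[7, 3], [23, 10]]
... * rho(a) = [[1, -1], [2, -1]]  ->  [[13, -10], [43, -33]]
... * rho(b) = [[10, -3], [-23, 7]]  ->  [[360, -109], [1189, -360]]
... * rho(a) = [[1, -1], [2, -1]]  ->  [[142, -251], [469, -829]]
... * rho(a) = [[1, -1], [2, -1]]  ->  [[-360, 109], [-1189, 360]]
... * rho(b^-1) = [[7, 3], [23, 10]]  ->  [[-13, 10], [-43, 33]]
... * rho(a) = [[1, -1], [2, -1]]  ->  [[7, 3], [23, 10]]
... * rho(b^-1) = [[7, 3], [23, 10]]  ->  [[118, 51], [391, 169]]
... * rho(a) = [[1, -1], [2, -1]]  ->  [[220, -169], [729, -560]]
... * rho(a) = [[1, -1], [2, -1]]  ->  [[-118, -51], [-391, -169]]
... * rho(b^-1) = [[7, 3], [23, 10]]  ->  [[-1999, -864], [-6624, -2863]]
... * rho(b^-1) = [[7, 3], [23, 10]]  ->  [[-33865, -14637], [-112217, -48502]]
... * rho(a^-1) = [[-1, 1], [-2, 1]]  ->  [[63139, -48502], [209221, -160719]]
... * rho(b) = [[10, -3], [-23, 7]]  ->  [[1746936, -528931], [5788747, -1752696]]
... * rho(a^-1) = [[-1, 1], [-2, 1]]  ->  [[-689074, 1218005], [-2283355, 4036051]]
... * rho(b^-1) = [[7, 3], [23, 10]]  ->  [[23190597, 10112828], [76845688, 33510445]]
tr = 23190597 + 33510445 = 56701042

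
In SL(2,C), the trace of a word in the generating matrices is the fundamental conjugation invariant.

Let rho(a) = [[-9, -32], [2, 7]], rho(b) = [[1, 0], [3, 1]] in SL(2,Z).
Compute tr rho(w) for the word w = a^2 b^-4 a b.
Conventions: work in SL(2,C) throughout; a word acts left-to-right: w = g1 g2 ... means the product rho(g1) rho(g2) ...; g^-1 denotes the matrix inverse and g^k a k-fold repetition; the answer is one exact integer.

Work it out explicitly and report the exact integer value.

74590

rho(a) = [[-9, -32], [2, 7]]
... * rho(a) = [[-9, -32], [2, 7]]  ->  [[17, 64], [-4, -15]]
... * rho(b^-1) = [[1, 0], [-3, 1]]  ->  [[-175, 64], [41, -15]]
... * rho(b^-1) = [[1, 0], [-3, 1]]  ->  [[-367, 64], [86, -15]]
... * rho(b^-1) = [[1, 0], [-3, 1]]  ->  [[-559, 64], [131, -15]]
... * rho(b^-1) = [[1, 0], [-3, 1]]  ->  [[-751, 64], [176, -15]]
... * rho(a) = [[-9, -32], [2, 7]]  ->  [[6887, 24480], [-1614, -5737]]
... * rho(b) = [[1, 0], [3, 1]]  ->  [[80327, 24480], [-18825, -5737]]
tr = 80327 + -5737 = 74590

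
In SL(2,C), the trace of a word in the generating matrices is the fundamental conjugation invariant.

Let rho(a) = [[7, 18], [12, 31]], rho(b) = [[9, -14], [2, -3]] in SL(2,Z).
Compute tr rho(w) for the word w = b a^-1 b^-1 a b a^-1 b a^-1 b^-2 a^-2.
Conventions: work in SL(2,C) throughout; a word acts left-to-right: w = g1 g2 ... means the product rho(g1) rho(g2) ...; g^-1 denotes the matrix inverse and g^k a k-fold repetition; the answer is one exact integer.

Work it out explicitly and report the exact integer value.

rho(b) = [[9, -14], [2, -3]]
... * rho(a^-1) = [[31, -18], [-12, 7]]  ->  [[447, -260], [98, -57]]
... * rho(b^-1) = [[-3, 14], [-2, 9]]  ->  [[-821, 3918], [-180, 859]]
... * rho(a) = [[7, 18], [12, 31]]  ->  [[41269, 106680], [9048, 23389]]
... * rho(b) = [[9, -14], [2, -3]]  ->  [[584781, -897806], [128210, -196839]]
... * rho(a^-1) = [[31, -18], [-12, 7]]  ->  [[28901883, -16810700], [6336578, -3685653]]
... * rho(b) = [[9, -14], [2, -3]]  ->  [[226495547, -354194262], [49657896, -77655133]]
... * rho(a^-1) = [[31, -18], [-12, 7]]  ->  [[11271693101, -6556279680], [2471256372, -1437428059]]
... * rho(b^-1) = [[-3, 14], [-2, 9]]  ->  [[-20702519943, 98797186294], [-4538912998, 21660736677]]
... * rho(b^-1) = [[-3, 14], [-2, 9]]  ->  [[-135486812759, 599339397444], [-29704734360, 131401848121]]
... * rho(a^-1) = [[31, -18], [-12, 7]]  ->  [[-11392163964857, 6634138411770], [-2497668942612, 1454498155327]]
... * rho(a^-1) = [[31, -18], [-12, 7]]  ->  [[-432766743851807, 251497920249816], [-94881715084896, 55139528054305]]
tr = -432766743851807 + 55139528054305 = -377627215797502

-377627215797502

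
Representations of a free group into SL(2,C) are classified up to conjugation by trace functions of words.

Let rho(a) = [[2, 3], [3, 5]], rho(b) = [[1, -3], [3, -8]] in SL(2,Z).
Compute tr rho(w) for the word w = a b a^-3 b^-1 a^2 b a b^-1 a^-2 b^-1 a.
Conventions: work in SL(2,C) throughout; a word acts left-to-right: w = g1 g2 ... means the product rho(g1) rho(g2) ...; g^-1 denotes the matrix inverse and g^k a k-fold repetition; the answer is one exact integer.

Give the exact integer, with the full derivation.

rho(a) = [[2, 3], [3, 5]]
... * rho(b) = [[1, -3], [3, -8]]  ->  [[11, -30], [18, -49]]
... * rho(a^-1) = [[5, -3], [-3, 2]]  ->  [[145, -93], [237, -152]]
... * rho(a^-1) = [[5, -3], [-3, 2]]  ->  [[1004, -621], [1641, -1015]]
... * rho(a^-1) = [[5, -3], [-3, 2]]  ->  [[6883, -4254], [11250, -6953]]
... * rho(b^-1) = [[-8, 3], [-3, 1]]  ->  [[-42302, 16395], [-69141, 26797]]
... * rho(a) = [[2, 3], [3, 5]]  ->  [[-35419, -44931], [-57891, -73438]]
... * rho(a) = [[2, 3], [3, 5]]  ->  [[-205631, -330912], [-336096, -540863]]
... * rho(b) = [[1, -3], [3, -8]]  ->  [[-1198367, 3264189], [-1958685, 5335192]]
... * rho(a) = [[2, 3], [3, 5]]  ->  [[7395833, 12725844], [12088206, 20799905]]
... * rho(b^-1) = [[-8, 3], [-3, 1]]  ->  [[-97344196, 34913343], [-159105363, 57064523]]
... * rho(a^-1) = [[5, -3], [-3, 2]]  ->  [[-591461009, 361859274], [-966720384, 591445135]]
... * rho(a^-1) = [[5, -3], [-3, 2]]  ->  [[-4042882867, 2498101575], [-6607937325, 4083051422]]
... * rho(b^-1) = [[-8, 3], [-3, 1]]  ->  [[24848758211, -9630547026], [40614344334, -15740760553]]
... * rho(a) = [[2, 3], [3, 5]]  ->  [[20805875344, 26393539503], [34006407009, 43139230237]]
tr = 20805875344 + 43139230237 = 63945105581

63945105581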